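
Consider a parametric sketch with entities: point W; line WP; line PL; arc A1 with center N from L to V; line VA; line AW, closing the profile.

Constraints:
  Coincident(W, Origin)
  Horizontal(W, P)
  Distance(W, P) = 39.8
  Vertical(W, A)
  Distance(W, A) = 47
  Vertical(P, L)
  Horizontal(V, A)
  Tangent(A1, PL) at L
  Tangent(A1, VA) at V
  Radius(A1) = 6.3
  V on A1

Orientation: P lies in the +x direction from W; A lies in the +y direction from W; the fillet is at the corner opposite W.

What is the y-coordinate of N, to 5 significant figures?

40.700

W is at the origin; WP is horizontal with |WP| = 39.8 and P on the +x side, so P = (39.800, 0.0000). WA is vertical with |WA| = 47.0 and A on the +y side, so A = (0.0000, 47.000). The virtual corner opposite W is at (39.800, 47.000). Since A1 is tangent to PL there, NL ⟂ PL and since A1 is tangent to VA there, NV ⟂ VA, with radius 6.3, so the center N sits 6.3 in from both sides at N = (33.500, 40.700). So N.y = 40.700.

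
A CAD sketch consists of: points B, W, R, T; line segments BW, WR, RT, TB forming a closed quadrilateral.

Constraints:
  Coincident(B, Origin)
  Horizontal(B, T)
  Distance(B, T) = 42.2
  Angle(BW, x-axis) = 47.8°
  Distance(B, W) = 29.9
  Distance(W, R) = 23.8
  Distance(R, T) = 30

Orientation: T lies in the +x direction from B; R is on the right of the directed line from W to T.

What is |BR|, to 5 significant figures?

12.205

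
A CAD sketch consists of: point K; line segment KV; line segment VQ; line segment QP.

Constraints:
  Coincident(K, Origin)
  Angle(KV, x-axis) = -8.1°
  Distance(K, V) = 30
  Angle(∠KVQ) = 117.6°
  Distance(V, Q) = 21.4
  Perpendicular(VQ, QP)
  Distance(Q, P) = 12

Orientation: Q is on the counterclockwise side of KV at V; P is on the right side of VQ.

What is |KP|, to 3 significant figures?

52.3

∠KVQ = 117.6°, so VQ runs at -8.1° + (180° − 117.6°) = 54.3° from the x-axis; with |VQ| = 21.4, Q = V + 21.4·(cos 54.3°, sin 54.3°) = (42.2, 13.2). VQ ⟂ QP; with |QP| = 12.0 on the right of VQ, P = Q + 12.0·(0.812, -0.584) = (51.9, 6.15). Then |KP| = |P − K| = 52.3.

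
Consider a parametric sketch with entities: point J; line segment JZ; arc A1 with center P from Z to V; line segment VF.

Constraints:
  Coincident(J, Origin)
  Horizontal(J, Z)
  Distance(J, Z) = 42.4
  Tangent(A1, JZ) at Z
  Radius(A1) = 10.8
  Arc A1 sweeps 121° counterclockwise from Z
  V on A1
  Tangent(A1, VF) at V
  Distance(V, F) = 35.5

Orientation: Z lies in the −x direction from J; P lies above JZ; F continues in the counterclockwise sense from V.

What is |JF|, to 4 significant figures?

69.53

J is at the origin; JZ is horizontal with |JZ| = 42.4 and Z on the −x side, so Z = (-42.40, 0.000). A1 meets JZ tangentially, so PZ is at right angles to JZ, so P = Z + (0, 10.8) = (-42.40, 10.80). On A1, Z sits at bearing -90° from P; a 121° counterclockwise sweep puts V at bearing 31°, so V = P + 10.8·(cos 31°, sin 31°) = (-33.14, 16.36). Tangency of A1 to VF means the radius PV is perpendicular to VF, so VF runs along (−sin 31°, cos 31°); with |VF| = 35.5, F = (-51.43, 46.79). Then |JF| = |F − J| = 69.53.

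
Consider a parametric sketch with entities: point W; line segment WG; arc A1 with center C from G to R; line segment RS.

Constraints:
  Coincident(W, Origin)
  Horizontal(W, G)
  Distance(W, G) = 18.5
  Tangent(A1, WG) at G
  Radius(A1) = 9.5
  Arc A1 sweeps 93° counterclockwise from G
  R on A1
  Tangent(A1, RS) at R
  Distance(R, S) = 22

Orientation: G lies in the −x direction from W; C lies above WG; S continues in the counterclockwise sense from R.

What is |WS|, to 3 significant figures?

33.5

W is at the origin; W and G share the same y with |WG| = 18.5 and G on the −x side, so G = (-18.5, 0.00). Tangency of A1 to WG means the radius CG is perpendicular to WG, so C = G + (0, 9.5) = (-18.5, 9.50). On A1, G sits at bearing -90° from C; a 93° counterclockwise sweep puts R at bearing 3°, so R = C + 9.5·(cos 3°, sin 3°) = (-9.01, 10.0). Since A1 is tangent to RS there, CR ⟂ RS, so RS runs along (−sin 3°, cos 3°); with |RS| = 22.0, S = (-10.2, 32.0). Then |WS| = |S − W| = 33.5.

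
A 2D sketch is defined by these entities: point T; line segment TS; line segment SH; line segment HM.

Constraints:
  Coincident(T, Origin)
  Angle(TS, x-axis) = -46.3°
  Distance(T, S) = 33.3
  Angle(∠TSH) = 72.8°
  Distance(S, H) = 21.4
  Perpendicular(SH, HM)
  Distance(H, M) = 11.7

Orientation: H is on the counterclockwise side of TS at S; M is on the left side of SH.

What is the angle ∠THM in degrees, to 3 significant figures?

20.0°

T is at the origin; TS runs at -46.3° with length 33.3, so S = 33.3·(cos -46.3°, sin -46.3°) = (23.0, -24.1). ∠TSH = 72.8°, so SH runs at -46.3° + (180° − 72.8°) = 60.9° from the x-axis; with |SH| = 21.4, H = S + 21.4·(cos 60.9°, sin 60.9°) = (33.4, -5.38). SH ⟂ HM; with |HM| = 11.7 on the left of SH, M = H + 11.7·(-0.874, 0.486) = (23.2, 0.314). Then cos ∠THM = HT·HM / (|HT||HM|), giving 20.0°.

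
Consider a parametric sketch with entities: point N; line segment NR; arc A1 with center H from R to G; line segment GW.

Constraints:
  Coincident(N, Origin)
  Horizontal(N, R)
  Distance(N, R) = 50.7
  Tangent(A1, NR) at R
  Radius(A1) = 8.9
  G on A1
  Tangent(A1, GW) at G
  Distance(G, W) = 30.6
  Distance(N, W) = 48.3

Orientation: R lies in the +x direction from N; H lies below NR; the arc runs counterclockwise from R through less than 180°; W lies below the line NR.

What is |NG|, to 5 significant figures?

42.673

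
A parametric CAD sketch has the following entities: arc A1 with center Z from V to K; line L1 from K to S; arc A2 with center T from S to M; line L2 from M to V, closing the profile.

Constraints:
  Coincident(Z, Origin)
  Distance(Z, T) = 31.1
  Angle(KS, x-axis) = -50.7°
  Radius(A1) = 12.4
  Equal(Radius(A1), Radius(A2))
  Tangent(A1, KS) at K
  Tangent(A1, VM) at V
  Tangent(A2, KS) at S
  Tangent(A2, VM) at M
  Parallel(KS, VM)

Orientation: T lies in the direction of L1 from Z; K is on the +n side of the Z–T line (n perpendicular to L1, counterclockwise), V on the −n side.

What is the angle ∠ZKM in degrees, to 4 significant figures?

51.43°

The slot axis is L1's direction at -50.7°, so u = (cos -50.7°, sin -50.7°) = (0.6334, -0.7738) and n = (−sin -50.7°, cos -50.7°) = (0.7738, 0.6334). Z is at the origin and T lies 31.1 along u from Z, so T = 31.1·u = (19.70, -24.07). Tangency of A1 to both parallel lines with radius 12.4 puts K and V at Z ± 12.4·n: K = (9.596, 7.854), V = (-9.596, -7.854). Equal radii place S and M the same way about T: S = T + 12.4·n = (29.29, -16.21), M = T − 12.4·n = (10.10, -31.92). Then cos ∠ZKM = KZ·KM / (|KZ||KM|), giving 51.43°.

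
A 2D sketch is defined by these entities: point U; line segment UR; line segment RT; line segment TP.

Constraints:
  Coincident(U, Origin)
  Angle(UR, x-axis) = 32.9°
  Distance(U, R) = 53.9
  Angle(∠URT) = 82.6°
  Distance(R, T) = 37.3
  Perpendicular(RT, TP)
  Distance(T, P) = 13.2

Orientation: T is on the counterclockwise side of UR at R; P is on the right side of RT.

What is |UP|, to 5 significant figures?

73.239

U is at the origin; UR runs at 32.9° with length 53.9, so R = 53.9·(cos 32.9°, sin 32.9°) = (45.256, 29.277). ∠URT = 82.6°, so RT runs at 32.9° + (180° − 82.6°) = 130.30° from the x-axis; with |RT| = 37.3, T = R + 37.3·(cos 130.30°, sin 130.30°) = (21.130, 57.725). RT is perpendicular to TP; with |TP| = 13.2 on the right of RT, P = T + 13.2·(0.76267, 0.64679) = (31.197, 66.262). Then |UP| = |P − U| = 73.239.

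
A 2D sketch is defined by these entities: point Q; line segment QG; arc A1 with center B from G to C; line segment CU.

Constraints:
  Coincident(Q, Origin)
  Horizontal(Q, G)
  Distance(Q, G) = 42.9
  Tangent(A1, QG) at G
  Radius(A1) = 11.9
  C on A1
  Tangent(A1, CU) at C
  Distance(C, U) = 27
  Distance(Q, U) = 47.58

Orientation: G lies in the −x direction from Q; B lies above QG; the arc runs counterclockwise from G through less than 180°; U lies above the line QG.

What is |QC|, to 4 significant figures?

32.91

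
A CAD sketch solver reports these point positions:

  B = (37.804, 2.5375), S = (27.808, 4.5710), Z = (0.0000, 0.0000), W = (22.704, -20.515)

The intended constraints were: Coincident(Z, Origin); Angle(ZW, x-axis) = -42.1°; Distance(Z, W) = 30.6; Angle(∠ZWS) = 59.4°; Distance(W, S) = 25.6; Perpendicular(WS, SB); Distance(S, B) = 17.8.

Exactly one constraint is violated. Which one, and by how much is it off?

Distance(S, B) = 17.8 — off by 7.60.

Z = (0.00, 0.00) ✓; ZW at -42.10° ✓; |ZW| = 30.60 ✓; ∠ZWS = 59.40° ✓; |WS| = 25.60 ✓; ∠(WS, SB) = 90.00° ✓; |SB| = 10.20 ✗.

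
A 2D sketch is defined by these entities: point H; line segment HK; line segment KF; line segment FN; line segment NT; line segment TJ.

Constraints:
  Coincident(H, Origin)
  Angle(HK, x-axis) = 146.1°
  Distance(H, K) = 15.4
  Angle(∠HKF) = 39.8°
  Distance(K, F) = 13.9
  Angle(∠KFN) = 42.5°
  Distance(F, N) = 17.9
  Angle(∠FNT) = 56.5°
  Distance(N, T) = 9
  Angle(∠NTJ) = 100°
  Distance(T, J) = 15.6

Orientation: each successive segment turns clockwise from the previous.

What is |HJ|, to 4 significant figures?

11.94

H is at the origin; HK runs at 146.1° with length 15.4, so K = (-12.78, 8.589). ∠HKF = 39.8° gives KF at 5.900° from the x-axis; with |KF| = 13.9, F = (1.044, 10.02). ∠KFN = 42.5° gives FN at -131.6° from the x-axis; with |FN| = 17.9, N = (-10.84, -3.367). ∠FNT = 56.5° gives NT at 104.9° from the x-axis; with |NT| = 9.0, T = (-13.15, 5.330). ∠NTJ = 100.0° gives TJ at 24.90° from the x-axis; with |TJ| = 15.6, J = (0.9956, 11.90). Then |HJ| = |J − H| = 11.94.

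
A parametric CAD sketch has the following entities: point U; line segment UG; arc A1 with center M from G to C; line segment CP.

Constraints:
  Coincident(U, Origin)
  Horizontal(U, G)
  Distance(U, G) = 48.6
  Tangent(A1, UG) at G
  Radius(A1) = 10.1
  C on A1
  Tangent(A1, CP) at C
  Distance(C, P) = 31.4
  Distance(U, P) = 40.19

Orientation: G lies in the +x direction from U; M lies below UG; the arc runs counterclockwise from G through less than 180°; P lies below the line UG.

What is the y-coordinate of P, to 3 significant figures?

-32.2

Checks: U = (0.00, 0.00) ✓; |MC| = 10.10 ✓; ∠(MC, CP) = 90.00° ✓; |CP| = 31.40 ✓; |UP| = 40.19 ✓.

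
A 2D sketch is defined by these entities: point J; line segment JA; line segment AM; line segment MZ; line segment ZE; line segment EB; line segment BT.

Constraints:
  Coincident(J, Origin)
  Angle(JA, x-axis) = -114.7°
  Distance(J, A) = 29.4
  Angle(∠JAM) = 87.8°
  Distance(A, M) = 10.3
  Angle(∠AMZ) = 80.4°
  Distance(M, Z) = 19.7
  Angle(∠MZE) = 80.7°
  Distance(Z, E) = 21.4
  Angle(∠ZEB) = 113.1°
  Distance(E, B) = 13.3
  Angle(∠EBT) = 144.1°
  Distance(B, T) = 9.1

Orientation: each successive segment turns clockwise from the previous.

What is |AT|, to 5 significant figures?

12.701

J is at the origin; JA runs at -114.7° with length 29.4, so A = (-12.285, -26.710). ∠JAM = 87.8° gives AM at 153.10° from the x-axis; with |AM| = 10.3, M = (-21.471, -22.050). ∠AMZ = 80.4° gives MZ at 53.500° from the x-axis; with |MZ| = 19.7, Z = (-9.7528, -6.2141). ∠MZE = 80.7° gives ZE at -45.800° from the x-axis; with |ZE| = 21.4, E = (5.1665, -21.556). ∠ZEB = 113.1° gives EB at -112.70° from the x-axis; with |EB| = 13.3, B = (0.033985, -33.826). ∠EBT = 144.1° gives BT at -148.60° from the x-axis; with |BT| = 9.1, T = (-7.7333, -38.567). Then |AT| = |T − A| = 12.701.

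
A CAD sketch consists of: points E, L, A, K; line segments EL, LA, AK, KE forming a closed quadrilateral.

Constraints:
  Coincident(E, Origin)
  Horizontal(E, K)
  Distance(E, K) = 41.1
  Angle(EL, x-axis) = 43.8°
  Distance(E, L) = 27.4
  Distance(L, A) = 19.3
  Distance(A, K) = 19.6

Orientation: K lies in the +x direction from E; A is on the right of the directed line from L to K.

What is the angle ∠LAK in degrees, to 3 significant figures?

94.4°

Checks: EL at 43.80° ✓; |LA| = 19.30 ✓; |AK| = 19.60 ✓.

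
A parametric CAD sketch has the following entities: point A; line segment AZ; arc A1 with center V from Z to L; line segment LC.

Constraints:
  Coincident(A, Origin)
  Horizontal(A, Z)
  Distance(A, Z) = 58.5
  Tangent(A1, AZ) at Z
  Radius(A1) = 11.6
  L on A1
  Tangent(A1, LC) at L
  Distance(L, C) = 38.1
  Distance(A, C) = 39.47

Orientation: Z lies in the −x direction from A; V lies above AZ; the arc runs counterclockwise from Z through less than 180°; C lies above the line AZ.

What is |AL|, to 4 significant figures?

50.19

A is at the origin; A and Z share the same y with |AZ| = 58.5 and Z on the −x side, so Z = (-58.50, 0.000). A1 meets AZ tangentially, so VZ is at right angles to AZ, so V = Z + (0, 11.6) = (-58.50, 11.60). Since VL ⟂ LC (tangency), |VC| = √(11.6² + 38.1²) = 39.83 regardless of where L sits on A1. So C lies on both circle(A, 39.47) and circle(V, 39.83); the above-AZ intersection is C = (-23.94, 31.38). L is the foot of the tangent from C: L = (-50.06, 3.647).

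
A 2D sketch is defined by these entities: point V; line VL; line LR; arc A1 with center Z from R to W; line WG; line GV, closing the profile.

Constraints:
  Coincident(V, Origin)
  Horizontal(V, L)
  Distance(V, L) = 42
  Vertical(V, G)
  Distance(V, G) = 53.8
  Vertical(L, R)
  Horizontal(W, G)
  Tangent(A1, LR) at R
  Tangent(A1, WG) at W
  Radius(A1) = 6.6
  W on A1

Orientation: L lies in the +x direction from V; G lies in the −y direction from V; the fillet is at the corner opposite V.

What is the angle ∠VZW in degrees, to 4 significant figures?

143.1°

The virtual corner opposite V is at (42.00, -53.80). A1 meets LR tangentially, so ZR is at right angles to LR and since A1 is tangent to WG there, ZW ⟂ WG, with radius 6.6, so the center Z sits 6.6 in from both sides at Z = (35.40, -47.20). That places the tangent points at R = (42.00, -47.20) on LR and W = (35.40, -53.80) on WG. Then cos ∠VZW = ZV·ZW / (|ZV||ZW|), giving 143.1°.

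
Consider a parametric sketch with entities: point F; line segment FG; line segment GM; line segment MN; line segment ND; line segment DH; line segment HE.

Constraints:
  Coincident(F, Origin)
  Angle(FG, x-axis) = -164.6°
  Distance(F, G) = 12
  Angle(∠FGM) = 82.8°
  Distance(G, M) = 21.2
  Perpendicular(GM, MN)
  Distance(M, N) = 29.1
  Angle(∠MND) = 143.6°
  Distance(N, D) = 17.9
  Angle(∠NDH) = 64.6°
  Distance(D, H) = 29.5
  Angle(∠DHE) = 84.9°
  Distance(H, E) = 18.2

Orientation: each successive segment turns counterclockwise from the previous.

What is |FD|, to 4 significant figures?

32.88

F is at the origin; FG runs at -164.6° with length 12.0, so G = (-11.57, -3.187). ∠FGM = 82.8° gives GM at -67.40° from the x-axis; with |GM| = 21.2, M = (-3.422, -22.76). The perpendicularity gives MN at right angles to GM, so MN runs at 22.60°; with |MN| = 29.1, N = (23.44, -11.58). ∠MND = 143.6° gives ND at 59.00° from the x-axis; with |ND| = 17.9, D = (32.66, 3.768). Then |FD| = |D − F| = 32.88.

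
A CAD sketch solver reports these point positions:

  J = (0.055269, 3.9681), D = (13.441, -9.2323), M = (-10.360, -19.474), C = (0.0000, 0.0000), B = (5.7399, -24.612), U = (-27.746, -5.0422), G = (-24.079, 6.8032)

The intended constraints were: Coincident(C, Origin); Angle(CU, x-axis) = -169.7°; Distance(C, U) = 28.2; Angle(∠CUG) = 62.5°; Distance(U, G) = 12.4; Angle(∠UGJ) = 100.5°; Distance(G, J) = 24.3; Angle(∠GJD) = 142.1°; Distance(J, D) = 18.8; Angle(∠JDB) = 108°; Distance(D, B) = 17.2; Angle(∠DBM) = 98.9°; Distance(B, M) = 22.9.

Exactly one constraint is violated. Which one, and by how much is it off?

Distance(B, M) = 22.9 — off by 6.00.

C = (0.00, 0.00) ✓; CU at -169.7° ✓; |CU| = 28.20 ✓; ∠CUG = 62.50° ✓; |UG| = 12.40 ✓; ∠UGJ = 100.5° ✓; |GJ| = 24.30 ✓; ∠GJD = 142.1° ✓; |JD| = 18.80 ✓; ∠JDB = 108.0° ✓; |DB| = 17.20 ✓; ∠DBM = 98.90° ✓; |BM| = 16.90 ✗.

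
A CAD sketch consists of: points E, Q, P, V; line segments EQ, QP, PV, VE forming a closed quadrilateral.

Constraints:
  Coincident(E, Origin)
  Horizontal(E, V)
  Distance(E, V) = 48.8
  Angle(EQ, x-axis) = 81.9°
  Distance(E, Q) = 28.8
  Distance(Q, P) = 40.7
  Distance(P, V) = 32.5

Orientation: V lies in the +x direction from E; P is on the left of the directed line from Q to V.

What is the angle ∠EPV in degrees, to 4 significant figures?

61.59°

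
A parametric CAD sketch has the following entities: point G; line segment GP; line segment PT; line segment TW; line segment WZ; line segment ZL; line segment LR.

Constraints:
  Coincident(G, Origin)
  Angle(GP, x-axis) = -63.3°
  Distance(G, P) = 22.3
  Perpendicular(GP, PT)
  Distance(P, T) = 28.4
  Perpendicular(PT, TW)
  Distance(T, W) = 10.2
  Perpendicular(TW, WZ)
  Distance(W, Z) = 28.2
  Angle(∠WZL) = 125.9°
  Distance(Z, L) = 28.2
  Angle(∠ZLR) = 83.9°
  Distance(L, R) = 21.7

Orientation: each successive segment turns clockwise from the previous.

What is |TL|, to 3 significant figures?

46.5

G is at the origin; GP runs at -63.3° with length 22.3, so P = (10.0, -19.9). GP is perpendicular to PT, so PT runs at -153°; with |PT| = 28.4, T = (-15.4, -32.7). PT ⟂ TW, so TW runs at 117°; with |TW| = 10.2, W = (-19.9, -23.6). TW ⟂ WZ, so WZ runs at 26.7°; with |WZ| = 28.2, Z = (5.26, -10.9). ∠WZL = 125.9° gives ZL at -27.4° from the x-axis; with |ZL| = 28.2, L = (30.3, -23.9). Then |TL| = |L − T| = 46.5.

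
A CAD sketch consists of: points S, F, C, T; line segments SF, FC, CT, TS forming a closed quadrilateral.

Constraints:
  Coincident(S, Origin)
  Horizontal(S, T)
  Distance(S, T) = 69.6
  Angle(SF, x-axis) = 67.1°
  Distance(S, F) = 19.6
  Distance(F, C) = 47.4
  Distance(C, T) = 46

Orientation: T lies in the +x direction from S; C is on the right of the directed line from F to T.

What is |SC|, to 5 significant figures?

38.319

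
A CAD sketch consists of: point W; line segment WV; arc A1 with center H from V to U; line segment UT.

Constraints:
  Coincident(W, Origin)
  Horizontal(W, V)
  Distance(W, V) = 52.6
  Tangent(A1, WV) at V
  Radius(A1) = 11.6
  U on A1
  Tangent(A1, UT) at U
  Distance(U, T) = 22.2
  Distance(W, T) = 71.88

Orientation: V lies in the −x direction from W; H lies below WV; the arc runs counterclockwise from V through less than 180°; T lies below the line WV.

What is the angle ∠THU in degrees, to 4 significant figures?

62.41°

Checks: ∠(HV, VW) = 90.00° ✓; |HU| = 11.60 ✓; ∠(HU, UT) = 90.00° ✓; |UT| = 22.20 ✓; |WT| = 71.88 ✓.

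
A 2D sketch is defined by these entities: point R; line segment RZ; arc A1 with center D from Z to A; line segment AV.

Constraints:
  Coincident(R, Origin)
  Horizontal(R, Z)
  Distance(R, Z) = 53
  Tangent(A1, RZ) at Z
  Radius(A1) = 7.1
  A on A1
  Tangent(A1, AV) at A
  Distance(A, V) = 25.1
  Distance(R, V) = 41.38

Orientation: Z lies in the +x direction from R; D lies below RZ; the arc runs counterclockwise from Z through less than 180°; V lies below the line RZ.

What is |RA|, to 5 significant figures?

47.142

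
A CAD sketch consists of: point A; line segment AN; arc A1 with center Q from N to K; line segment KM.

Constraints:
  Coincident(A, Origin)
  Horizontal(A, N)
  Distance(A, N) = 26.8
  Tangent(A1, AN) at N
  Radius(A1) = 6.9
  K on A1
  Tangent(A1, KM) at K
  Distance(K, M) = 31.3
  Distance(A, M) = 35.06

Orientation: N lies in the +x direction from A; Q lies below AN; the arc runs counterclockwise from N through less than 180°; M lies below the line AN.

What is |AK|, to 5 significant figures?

20.826

Checks: |QK| = 6.900 ✓; ∠(QK, KM) = 90.00° ✓; |KM| = 31.30 ✓; |AM| = 35.06 ✓.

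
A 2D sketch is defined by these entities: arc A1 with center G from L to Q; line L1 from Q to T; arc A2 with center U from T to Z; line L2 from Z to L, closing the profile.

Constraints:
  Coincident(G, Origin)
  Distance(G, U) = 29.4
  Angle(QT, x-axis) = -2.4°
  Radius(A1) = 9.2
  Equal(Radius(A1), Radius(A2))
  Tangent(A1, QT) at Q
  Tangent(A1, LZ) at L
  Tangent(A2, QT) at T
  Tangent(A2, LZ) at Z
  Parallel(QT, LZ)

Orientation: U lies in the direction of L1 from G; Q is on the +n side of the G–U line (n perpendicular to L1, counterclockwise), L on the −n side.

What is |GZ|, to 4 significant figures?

30.81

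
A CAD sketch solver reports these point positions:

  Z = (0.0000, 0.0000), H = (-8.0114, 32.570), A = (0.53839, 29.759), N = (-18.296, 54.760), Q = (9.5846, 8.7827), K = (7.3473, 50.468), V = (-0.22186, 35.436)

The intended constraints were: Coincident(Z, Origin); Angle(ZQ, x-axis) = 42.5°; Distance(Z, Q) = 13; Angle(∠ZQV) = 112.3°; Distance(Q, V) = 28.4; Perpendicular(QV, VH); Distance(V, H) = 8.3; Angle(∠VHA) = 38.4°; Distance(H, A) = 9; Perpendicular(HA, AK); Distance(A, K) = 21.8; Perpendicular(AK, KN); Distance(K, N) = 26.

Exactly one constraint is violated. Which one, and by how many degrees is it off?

Perpendicular(AK, KN) — off by 8.70°.

Z = (0.00, 0.00) ✓; ZQ at 42.50° ✓; |ZQ| = 13.00 ✓; ∠ZQV = 112.3° ✓; |QV| = 28.40 ✓; ∠(QV, VH) = 90.00° ✓; |VH| = 8.300 ✓; ∠VHA = 38.40° ✓; |HA| = 9.000 ✓; ∠(HA, AK) = 90.00° ✓; |AK| = 21.80 ✓; ∠(AK, KN) = 98.70° ✗; |KN| = 26.00 ✓.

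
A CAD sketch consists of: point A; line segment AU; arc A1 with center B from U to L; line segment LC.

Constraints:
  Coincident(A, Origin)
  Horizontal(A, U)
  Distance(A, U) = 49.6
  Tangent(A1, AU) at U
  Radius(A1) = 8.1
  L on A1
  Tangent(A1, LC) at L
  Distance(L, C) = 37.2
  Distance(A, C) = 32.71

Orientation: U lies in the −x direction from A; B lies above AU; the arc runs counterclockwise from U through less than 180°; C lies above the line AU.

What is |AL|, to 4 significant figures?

44.07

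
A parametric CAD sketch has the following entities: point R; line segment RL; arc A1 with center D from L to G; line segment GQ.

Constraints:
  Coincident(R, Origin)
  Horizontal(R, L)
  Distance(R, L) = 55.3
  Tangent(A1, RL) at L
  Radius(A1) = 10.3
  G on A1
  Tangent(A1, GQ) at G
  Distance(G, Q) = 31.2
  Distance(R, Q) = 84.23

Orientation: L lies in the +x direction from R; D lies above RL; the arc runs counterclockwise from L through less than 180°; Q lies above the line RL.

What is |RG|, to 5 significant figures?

65.198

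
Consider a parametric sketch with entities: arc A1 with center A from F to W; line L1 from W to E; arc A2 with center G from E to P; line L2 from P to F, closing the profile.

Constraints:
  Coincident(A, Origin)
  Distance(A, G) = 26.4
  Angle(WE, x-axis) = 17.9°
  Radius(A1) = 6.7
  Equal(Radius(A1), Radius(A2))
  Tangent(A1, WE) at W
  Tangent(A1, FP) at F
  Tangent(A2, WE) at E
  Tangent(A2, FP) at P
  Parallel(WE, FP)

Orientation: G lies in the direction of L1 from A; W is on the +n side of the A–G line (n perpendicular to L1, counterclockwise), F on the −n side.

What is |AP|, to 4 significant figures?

27.24

The slot axis is L1's direction at 17.9°, so u = (cos 17.9°, sin 17.9°) = (0.9516, 0.3074) and n = (−sin 17.9°, cos 17.9°) = (-0.3074, 0.9516). A is at the origin and G lies 26.4 along u from A, so G = 26.4·u = (25.12, 8.114). Tangency of A1 to both parallel lines with radius 6.7 puts W and F at A ± 6.7·n: W = (-2.059, 6.376), F = (2.059, -6.376). Equal radii place E and P the same way about G: E = G + 6.7·n = (23.06, 14.49), P = G − 6.7·n = (27.18, 1.739). Then |AP| = |P − A| = 27.24.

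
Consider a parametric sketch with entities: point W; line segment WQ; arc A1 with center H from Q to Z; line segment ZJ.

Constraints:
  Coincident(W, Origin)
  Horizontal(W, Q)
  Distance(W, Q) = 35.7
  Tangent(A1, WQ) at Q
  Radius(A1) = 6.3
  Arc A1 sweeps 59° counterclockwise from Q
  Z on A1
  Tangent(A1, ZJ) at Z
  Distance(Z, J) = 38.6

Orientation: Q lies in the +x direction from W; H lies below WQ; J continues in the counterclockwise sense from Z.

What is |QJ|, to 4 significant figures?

44.11

On A1, Q sits at bearing 90° from H; a 59° counterclockwise sweep puts Z at bearing 149°, so Z = H + 6.3·(cos 149°, sin 149°) = (30.30, -3.055). Since A1 is tangent to ZJ there, HZ ⟂ ZJ, so ZJ runs along (−sin 149°, cos 149°); with |ZJ| = 38.6, J = (10.42, -36.14). Then |QJ| = |J − Q| = 44.11.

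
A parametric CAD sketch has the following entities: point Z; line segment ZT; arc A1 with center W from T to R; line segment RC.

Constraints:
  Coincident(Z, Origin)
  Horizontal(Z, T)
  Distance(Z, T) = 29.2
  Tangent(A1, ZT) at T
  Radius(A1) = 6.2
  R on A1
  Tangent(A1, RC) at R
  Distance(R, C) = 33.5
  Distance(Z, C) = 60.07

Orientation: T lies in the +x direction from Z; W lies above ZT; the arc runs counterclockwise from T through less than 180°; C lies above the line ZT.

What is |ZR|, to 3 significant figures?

34.9

Checks: Z = (0.00, 0.00) ✓; |WT| = 6.200 ✓; |WR| = 6.200 ✓; ∠(WR, RC) = 90.00° ✓; |RC| = 33.50 ✓; |ZC| = 60.07 ✓.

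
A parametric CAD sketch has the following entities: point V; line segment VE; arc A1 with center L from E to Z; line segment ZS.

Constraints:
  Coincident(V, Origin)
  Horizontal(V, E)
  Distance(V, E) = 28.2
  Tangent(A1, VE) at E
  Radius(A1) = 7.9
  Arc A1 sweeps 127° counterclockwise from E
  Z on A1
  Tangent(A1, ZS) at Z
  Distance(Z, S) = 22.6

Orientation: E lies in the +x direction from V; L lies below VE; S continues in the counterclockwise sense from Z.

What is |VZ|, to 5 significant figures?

25.285

V is at the origin; VE is horizontal with |VE| = 28.2 and E on the +x side, so E = (28.200, 0.0000). Since A1 is tangent to VE there, LE ⟂ VE, so L = E + (0, -7.9) = (28.200, -7.9000). On A1, E sits at bearing 90° from L; a 127° counterclockwise sweep puts Z at bearing 217°, so Z = L + 7.9·(cos 217°, sin 217°) = (21.891, -12.654). Then |VZ| = |Z − V| = 25.285.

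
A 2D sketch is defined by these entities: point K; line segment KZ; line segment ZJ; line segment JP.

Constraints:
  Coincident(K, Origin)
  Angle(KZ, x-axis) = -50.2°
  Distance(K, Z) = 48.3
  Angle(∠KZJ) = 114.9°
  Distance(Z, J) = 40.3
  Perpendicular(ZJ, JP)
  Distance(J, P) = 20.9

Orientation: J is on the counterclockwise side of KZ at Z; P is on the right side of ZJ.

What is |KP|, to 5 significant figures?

88.680

K is at the origin; KZ runs at -50.2° with length 48.3, so Z = 48.3·(cos -50.2°, sin -50.2°) = (30.917, -37.108). ∠KZJ = 114.9°, so ZJ runs at -50.2° + (180° − 114.9°) = 14.900° from the x-axis; with |ZJ| = 40.3, J = Z + 40.3·(cos 14.900°, sin 14.900°) = (69.862, -26.746). The perpendicularity gives JP at right angles to ZJ; with |JP| = 20.9 on the right of ZJ, P = J + 20.9·(0.25713, -0.96638) = (75.236, -46.943). Then |KP| = |P − K| = 88.680.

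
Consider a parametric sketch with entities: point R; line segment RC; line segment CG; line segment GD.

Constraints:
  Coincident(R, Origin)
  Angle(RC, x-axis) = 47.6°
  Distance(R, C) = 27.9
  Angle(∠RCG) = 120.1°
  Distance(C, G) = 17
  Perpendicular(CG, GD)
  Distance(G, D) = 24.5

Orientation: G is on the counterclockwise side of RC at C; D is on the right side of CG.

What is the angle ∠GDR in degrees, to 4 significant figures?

32.51°

∠RCG = 120.1°, so CG runs at 47.6° + (180° − 120.1°) = 107.5° from the x-axis; with |CG| = 17.0, G = C + 17.0·(cos 107.5°, sin 107.5°) = (13.70, 36.82). CG ⟂ GD; with |GD| = 24.5 on the right of CG, D = G + 24.5·(0.9537, 0.3007) = (37.07, 44.18). Then cos ∠GDR = DG·DR / (|DG||DR|), giving 32.51°.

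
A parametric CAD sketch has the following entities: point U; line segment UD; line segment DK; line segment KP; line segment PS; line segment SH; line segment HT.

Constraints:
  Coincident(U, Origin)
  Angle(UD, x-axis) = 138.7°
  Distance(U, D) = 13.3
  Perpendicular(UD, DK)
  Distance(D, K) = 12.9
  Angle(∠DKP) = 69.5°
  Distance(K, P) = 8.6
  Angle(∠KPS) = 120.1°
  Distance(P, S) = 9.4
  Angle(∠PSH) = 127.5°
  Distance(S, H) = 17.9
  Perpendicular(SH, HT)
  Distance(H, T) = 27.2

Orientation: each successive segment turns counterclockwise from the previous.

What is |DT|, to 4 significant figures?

23.28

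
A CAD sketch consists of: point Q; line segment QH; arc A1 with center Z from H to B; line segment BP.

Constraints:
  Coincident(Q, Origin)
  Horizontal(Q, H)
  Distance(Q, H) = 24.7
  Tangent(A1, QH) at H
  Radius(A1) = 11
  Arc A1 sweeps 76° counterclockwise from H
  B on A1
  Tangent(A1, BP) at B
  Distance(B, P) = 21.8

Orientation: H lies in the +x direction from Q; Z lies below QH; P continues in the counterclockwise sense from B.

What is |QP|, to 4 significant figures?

30.76

On A1, H sits at bearing 90° from Z; a 76° counterclockwise sweep puts B at bearing 166°, so B = Z + 11.0·(cos 166°, sin 166°) = (14.03, -8.339). Tangency of A1 to BP means the radius ZB is perpendicular to BP, so BP runs along (−sin 166°, cos 166°); with |BP| = 21.8, P = (8.753, -29.49). Then |QP| = |P − Q| = 30.76.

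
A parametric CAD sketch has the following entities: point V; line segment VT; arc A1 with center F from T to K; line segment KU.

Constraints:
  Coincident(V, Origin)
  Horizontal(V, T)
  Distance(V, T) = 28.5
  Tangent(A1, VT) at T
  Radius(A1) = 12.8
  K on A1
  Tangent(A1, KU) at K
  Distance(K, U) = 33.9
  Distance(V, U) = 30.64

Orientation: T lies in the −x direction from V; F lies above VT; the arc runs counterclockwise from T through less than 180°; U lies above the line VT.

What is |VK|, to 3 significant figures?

19.3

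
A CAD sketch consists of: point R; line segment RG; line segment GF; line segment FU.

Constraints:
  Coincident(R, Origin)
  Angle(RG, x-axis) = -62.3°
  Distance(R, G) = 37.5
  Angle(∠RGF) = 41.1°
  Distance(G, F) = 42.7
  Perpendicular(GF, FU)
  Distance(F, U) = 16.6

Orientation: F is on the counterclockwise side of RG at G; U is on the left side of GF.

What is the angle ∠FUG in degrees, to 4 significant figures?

68.76°

R is at the origin; RG runs at -62.3° with length 37.5, so G = 37.5·(cos -62.3°, sin -62.3°) = (17.43, -33.20). ∠RGF = 41.1°, so GF runs at -62.3° + (180° − 41.1°) = 76.60° from the x-axis; with |GF| = 42.7, F = G + 42.7·(cos 76.60°, sin 76.60°) = (27.33, 8.335). GF ⟂ FU; with |FU| = 16.6 on the left of GF, U = F + 16.6·(-0.9728, 0.2317) = (11.18, 12.18). Then cos ∠FUG = UF·UG / (|UF||UG|), giving 68.76°.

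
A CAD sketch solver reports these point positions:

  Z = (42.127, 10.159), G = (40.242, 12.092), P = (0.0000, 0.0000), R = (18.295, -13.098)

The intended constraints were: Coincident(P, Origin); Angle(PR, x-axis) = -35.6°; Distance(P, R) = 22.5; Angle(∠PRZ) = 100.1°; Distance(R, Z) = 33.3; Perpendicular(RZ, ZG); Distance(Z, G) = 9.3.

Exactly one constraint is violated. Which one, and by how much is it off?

Distance(Z, G) = 9.3 — off by 6.60.

P = (0.00, 0.00) ✓; PR at -35.60° ✓; |PR| = 22.50 ✓; ∠PRZ = 100.1° ✓; |RZ| = 33.30 ✓; ∠(RZ, ZG) = 89.98° ✓; |ZG| = 2.700 ✗.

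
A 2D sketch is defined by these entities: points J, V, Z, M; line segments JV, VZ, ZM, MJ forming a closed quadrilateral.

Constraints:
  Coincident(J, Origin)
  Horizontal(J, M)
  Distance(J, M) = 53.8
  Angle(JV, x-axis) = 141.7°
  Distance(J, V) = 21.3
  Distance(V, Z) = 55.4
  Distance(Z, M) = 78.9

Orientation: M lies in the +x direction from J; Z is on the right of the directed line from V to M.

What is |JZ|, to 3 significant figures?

44.0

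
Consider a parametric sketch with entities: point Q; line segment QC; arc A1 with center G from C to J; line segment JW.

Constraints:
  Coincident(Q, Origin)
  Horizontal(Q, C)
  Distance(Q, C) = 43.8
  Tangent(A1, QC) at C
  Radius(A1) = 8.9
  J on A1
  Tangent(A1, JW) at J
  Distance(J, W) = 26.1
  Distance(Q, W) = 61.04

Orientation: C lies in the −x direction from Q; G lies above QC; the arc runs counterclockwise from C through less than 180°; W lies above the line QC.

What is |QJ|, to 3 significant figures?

38.5

Checks: |GJ| = 8.900 ✓; ∠(GJ, JW) = 90.00° ✓; |JW| = 26.10 ✓; |QW| = 61.04 ✓.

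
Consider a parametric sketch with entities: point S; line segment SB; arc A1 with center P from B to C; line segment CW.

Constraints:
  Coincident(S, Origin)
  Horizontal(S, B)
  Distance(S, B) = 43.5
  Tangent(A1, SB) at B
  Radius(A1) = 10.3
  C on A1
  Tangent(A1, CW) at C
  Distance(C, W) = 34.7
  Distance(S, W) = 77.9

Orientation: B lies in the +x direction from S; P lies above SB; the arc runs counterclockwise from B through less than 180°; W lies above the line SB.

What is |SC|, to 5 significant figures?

52.810

Checks: S = (0.00, 0.00) ✓; |PC| = 10.30 ✓; ∠(PC, CW) = 90.00° ✓; |CW| = 34.70 ✓; |SW| = 77.90 ✓.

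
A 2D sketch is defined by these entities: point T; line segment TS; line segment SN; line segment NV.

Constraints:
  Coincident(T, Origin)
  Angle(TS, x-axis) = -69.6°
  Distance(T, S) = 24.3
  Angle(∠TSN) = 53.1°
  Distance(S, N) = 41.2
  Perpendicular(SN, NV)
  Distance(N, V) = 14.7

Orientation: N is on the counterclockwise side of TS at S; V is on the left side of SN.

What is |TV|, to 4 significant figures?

27.03

T is at the origin; TS runs at -69.6° with length 24.3, so S = 24.3·(cos -69.6°, sin -69.6°) = (8.470, -22.78). ∠TSN = 53.1°, so SN runs at -69.6° + (180° − 53.1°) = 57.30° from the x-axis; with |SN| = 41.2, N = S + 41.2·(cos 57.30°, sin 57.30°) = (30.73, 11.89). SN is perpendicular to NV; with |NV| = 14.7 on the left of SN, V = N + 14.7·(-0.8415, 0.5402) = (18.36, 19.84). Then |TV| = |V − T| = 27.03.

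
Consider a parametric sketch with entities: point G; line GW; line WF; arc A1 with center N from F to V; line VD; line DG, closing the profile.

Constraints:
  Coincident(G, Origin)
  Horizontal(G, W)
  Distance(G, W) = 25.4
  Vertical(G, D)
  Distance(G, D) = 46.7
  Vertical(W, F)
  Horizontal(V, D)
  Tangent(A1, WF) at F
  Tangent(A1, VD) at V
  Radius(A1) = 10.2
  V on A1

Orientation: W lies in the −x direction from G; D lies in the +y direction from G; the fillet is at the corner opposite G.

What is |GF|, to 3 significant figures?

44.5

The virtual corner opposite G is at (-25.4, 46.7). Tangency of A1 to WF means the radius NF is perpendicular to WF and A1 meets VD tangentially, so NV is at right angles to VD, with radius 10.2, so the center N sits 10.2 in from both sides at N = (-15.2, 36.5). That places the tangent points at F = (-25.4, 36.5) on WF and V = (-15.2, 46.7) on VD. Then |GF| = |F − G| = 44.5.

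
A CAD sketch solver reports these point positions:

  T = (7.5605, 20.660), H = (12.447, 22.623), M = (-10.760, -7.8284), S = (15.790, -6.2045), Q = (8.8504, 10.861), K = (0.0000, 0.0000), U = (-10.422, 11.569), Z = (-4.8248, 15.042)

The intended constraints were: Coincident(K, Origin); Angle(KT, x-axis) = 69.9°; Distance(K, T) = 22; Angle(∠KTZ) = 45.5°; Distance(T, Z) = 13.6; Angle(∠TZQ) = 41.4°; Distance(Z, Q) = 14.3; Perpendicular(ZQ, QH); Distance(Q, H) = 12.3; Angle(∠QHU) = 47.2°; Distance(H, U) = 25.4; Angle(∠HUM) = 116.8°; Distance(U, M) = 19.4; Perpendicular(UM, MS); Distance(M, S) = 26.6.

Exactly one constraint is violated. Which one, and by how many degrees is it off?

Perpendicular(UM, MS) — off by 4.50°.

K = (0.00, 0.00) ✓; KT at 69.90° ✓; |KT| = 22.00 ✓; ∠KTZ = 45.50° ✓; |TZ| = 13.60 ✓; ∠TZQ = 41.40° ✓; |ZQ| = 14.30 ✓; ∠(ZQ, QH) = 90.00° ✓; |QH| = 12.30 ✓; ∠QHU = 47.20° ✓; |HU| = 25.40 ✓; ∠HUM = 116.8° ✓; |UM| = 19.40 ✓; ∠(UM, MS) = 94.50° ✗; |MS| = 26.60 ✓.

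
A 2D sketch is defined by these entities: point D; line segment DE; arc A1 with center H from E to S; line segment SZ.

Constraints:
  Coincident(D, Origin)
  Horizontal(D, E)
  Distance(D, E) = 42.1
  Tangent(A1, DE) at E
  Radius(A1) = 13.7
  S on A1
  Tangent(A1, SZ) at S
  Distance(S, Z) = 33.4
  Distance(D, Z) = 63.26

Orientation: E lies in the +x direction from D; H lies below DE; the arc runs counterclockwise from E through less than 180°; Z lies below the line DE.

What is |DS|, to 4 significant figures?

34.09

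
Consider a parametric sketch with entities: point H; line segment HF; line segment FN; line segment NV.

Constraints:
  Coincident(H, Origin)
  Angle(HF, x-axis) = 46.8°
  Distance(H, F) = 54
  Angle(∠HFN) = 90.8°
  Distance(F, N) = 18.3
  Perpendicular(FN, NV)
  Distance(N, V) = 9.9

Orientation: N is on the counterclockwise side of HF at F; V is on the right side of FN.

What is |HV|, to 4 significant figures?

66.68

H is at the origin; HF runs at 46.8° with length 54.0, so F = 54.0·(cos 46.8°, sin 46.8°) = (36.97, 39.36). ∠HFN = 90.8°, so FN runs at 46.8° + (180° − 90.8°) = 136.0° from the x-axis; with |FN| = 18.3, N = F + 18.3·(cos 136.0°, sin 136.0°) = (23.80, 52.08). The perpendicularity gives NV at right angles to FN; with |NV| = 9.9 on the right of FN, V = N + 9.9·(0.6947, 0.7193) = (30.68, 59.20). Then |HV| = |V − H| = 66.68.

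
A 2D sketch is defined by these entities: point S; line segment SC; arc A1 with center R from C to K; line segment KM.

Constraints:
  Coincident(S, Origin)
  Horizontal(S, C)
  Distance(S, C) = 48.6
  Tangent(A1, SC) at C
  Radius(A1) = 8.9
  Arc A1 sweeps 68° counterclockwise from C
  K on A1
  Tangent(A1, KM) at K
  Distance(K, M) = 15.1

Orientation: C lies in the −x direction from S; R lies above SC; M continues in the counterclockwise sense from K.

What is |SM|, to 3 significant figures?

39.8

S is at the origin; SC is horizontal with |SC| = 48.6 and C on the −x side, so C = (-48.6, 0.00). A1 meets SC tangentially, so RC is at right angles to SC, so R = C + (0, 8.9) = (-48.6, 8.90). On A1, C sits at bearing -90° from R; a 68° counterclockwise sweep puts K at bearing -22°, so K = R + 8.9·(cos -22°, sin -22°) = (-40.3, 5.57). Tangency of A1 to KM means the radius RK is perpendicular to KM, so KM runs along (−sin -22°, cos -22°); with |KM| = 15.1, M = (-34.7, 19.6). Then |SM| = |M − S| = 39.8.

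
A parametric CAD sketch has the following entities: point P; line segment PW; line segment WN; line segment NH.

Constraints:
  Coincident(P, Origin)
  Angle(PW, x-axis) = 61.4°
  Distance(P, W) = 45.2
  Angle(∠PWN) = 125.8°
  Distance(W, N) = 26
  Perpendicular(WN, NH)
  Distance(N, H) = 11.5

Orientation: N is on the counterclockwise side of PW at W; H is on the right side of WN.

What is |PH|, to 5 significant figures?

71.199

P is at the origin; PW runs at 61.4° with length 45.2, so W = 45.2·(cos 61.4°, sin 61.4°) = (21.637, 39.685). ∠PWN = 125.8°, so WN runs at 61.4° + (180° − 125.8°) = 115.60° from the x-axis; with |WN| = 26.0, N = W + 26.0·(cos 115.60°, sin 115.60°) = (10.403, 63.132). WN ⟂ NH; with |NH| = 11.5 on the right of WN, H = N + 11.5·(0.90183, 0.43209) = (20.774, 68.101). Then |PH| = |H − P| = 71.199.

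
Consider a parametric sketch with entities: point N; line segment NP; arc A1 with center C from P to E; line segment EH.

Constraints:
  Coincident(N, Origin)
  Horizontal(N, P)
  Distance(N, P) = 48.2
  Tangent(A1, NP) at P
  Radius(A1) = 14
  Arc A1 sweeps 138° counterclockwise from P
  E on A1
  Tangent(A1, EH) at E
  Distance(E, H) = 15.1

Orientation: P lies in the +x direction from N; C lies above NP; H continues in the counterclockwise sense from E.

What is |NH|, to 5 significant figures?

57.782

On A1, P sits at bearing -90° from C; a 138° counterclockwise sweep puts E at bearing 48°, so E = C + 14.0·(cos 48°, sin 48°) = (57.568, 24.404). The tangent condition forces CE to be normal to EH, so EH runs along (−sin 48°, cos 48°); with |EH| = 15.1, H = (46.346, 34.508). Then |NH| = |H − N| = 57.782.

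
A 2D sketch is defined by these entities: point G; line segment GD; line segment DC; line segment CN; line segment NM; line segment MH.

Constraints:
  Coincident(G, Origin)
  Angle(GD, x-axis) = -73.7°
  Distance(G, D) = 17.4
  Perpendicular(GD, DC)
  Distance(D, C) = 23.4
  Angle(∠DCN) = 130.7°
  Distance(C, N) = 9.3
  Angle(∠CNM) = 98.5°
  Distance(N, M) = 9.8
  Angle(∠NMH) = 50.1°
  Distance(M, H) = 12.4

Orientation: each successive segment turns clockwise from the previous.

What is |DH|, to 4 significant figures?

21.18

G is at the origin; GD runs at -73.7° with length 17.4, so D = (4.884, -16.70). GD ⟂ DC, so DC runs at -163.7°; with |DC| = 23.4, C = (-17.58, -23.27). ∠DCN = 130.7° gives CN at 147.0° from the x-axis; with |CN| = 9.3, N = (-25.38, -18.20). ∠CNM = 98.5° gives NM at 65.50° from the x-axis; with |NM| = 9.8, M = (-21.31, -9.285). ∠NMH = 50.1° gives MH at -64.40° from the x-axis; with |MH| = 12.4, H = (-15.95, -20.47). Then |DH| = |H − D| = 21.18.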